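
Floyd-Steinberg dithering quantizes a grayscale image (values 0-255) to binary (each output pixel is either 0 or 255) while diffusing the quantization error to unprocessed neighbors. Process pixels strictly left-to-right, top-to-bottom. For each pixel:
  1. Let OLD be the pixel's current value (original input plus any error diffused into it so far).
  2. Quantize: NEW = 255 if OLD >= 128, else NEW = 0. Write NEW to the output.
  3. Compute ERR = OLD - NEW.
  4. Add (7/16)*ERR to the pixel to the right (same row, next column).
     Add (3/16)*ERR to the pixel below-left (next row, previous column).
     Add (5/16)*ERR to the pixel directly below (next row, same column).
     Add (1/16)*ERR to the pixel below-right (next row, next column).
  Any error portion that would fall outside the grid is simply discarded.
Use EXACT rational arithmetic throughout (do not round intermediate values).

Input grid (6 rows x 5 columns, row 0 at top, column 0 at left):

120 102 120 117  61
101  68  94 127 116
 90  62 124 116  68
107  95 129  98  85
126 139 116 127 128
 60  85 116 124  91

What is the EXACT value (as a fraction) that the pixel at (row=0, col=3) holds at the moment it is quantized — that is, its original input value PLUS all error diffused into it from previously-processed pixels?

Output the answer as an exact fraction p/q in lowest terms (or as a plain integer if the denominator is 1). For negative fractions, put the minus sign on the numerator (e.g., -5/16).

(0,0): OLD=120 → NEW=0, ERR=120
(0,1): OLD=309/2 → NEW=255, ERR=-201/2
(0,2): OLD=2433/32 → NEW=0, ERR=2433/32
(0,3): OLD=76935/512 → NEW=255, ERR=-53625/512
Target (0,3): original=117, with diffused error = 76935/512

Answer: 76935/512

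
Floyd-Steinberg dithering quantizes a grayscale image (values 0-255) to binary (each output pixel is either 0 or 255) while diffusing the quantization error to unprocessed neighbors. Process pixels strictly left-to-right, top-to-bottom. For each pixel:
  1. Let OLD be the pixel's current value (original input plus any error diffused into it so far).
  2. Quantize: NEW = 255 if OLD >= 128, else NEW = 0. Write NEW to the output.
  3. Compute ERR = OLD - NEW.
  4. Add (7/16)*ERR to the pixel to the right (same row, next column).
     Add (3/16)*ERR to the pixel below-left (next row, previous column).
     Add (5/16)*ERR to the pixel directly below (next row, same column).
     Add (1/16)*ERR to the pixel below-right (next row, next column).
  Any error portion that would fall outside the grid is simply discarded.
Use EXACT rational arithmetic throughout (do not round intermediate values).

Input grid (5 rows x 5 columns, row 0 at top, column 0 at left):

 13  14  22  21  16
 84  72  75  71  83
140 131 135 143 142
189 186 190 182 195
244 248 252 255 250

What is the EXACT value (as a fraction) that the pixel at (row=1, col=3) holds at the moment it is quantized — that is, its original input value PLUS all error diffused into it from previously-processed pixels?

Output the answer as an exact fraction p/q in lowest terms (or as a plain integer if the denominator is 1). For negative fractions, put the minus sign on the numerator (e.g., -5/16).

(0,0): OLD=13 → NEW=0, ERR=13
(0,1): OLD=315/16 → NEW=0, ERR=315/16
(0,2): OLD=7837/256 → NEW=0, ERR=7837/256
(0,3): OLD=140875/4096 → NEW=0, ERR=140875/4096
(0,4): OLD=2034701/65536 → NEW=0, ERR=2034701/65536
(1,0): OLD=23489/256 → NEW=0, ERR=23489/256
(1,1): OLD=255687/2048 → NEW=0, ERR=255687/2048
(1,2): OLD=9625043/65536 → NEW=255, ERR=-7086637/65536
(1,3): OLD=11055703/262144 → NEW=0, ERR=11055703/262144
Target (1,3): original=71, with diffused error = 11055703/262144

Answer: 11055703/262144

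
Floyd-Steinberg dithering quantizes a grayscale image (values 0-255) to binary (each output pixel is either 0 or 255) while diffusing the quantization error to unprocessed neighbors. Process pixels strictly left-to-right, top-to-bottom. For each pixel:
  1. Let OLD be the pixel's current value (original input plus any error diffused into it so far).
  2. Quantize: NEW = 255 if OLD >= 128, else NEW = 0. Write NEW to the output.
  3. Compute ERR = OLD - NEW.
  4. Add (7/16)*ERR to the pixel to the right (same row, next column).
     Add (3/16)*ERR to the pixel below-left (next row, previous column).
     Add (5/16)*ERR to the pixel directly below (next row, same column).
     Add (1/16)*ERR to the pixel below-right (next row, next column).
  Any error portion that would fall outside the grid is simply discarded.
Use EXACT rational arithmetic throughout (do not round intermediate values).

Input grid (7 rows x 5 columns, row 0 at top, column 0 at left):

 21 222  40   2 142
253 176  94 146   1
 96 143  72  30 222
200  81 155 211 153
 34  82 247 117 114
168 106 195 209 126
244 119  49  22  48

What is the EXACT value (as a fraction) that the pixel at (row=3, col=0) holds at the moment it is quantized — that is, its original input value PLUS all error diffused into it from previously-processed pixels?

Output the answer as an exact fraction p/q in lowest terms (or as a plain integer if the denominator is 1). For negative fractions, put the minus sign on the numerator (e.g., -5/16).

Answer: 3503019429/16777216

Derivation:
(0,0): OLD=21 → NEW=0, ERR=21
(0,1): OLD=3699/16 → NEW=255, ERR=-381/16
(0,2): OLD=7573/256 → NEW=0, ERR=7573/256
(0,3): OLD=61203/4096 → NEW=0, ERR=61203/4096
(0,4): OLD=9734533/65536 → NEW=255, ERR=-6977147/65536
(1,0): OLD=65305/256 → NEW=255, ERR=25/256
(1,1): OLD=359343/2048 → NEW=255, ERR=-162897/2048
(1,2): OLD=4571739/65536 → NEW=0, ERR=4571739/65536
(1,3): OLD=42749439/262144 → NEW=255, ERR=-24097281/262144
(1,4): OLD=-300112611/4194304 → NEW=0, ERR=-300112611/4194304
(2,0): OLD=2658037/32768 → NEW=0, ERR=2658037/32768
(2,1): OLD=174816983/1048576 → NEW=255, ERR=-92569897/1048576
(2,2): OLD=553138757/16777216 → NEW=0, ERR=553138757/16777216
(2,3): OLD=1782918911/268435456 → NEW=0, ERR=1782918911/268435456
(2,4): OLD=845251520825/4294967296 → NEW=255, ERR=-249965139655/4294967296
(3,0): OLD=3503019429/16777216 → NEW=255, ERR=-775170651/16777216
Target (3,0): original=200, with diffused error = 3503019429/16777216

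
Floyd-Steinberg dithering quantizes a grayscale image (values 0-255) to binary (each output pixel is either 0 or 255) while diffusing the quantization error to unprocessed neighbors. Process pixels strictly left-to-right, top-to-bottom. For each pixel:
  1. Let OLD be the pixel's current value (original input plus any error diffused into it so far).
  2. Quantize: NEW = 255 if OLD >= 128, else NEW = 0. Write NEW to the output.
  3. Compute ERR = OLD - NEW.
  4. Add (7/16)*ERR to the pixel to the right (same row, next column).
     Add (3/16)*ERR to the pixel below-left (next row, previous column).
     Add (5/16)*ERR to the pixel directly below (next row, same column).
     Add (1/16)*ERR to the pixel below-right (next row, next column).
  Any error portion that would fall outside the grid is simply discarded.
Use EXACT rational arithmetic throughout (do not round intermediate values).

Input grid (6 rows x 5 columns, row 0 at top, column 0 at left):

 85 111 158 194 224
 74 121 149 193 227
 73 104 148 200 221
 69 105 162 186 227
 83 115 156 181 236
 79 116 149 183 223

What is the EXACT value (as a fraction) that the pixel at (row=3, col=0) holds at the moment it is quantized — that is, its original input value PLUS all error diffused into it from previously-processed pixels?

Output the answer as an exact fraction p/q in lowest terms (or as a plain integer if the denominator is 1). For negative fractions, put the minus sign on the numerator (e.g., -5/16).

Answer: 1840053333/16777216

Derivation:
(0,0): OLD=85 → NEW=0, ERR=85
(0,1): OLD=2371/16 → NEW=255, ERR=-1709/16
(0,2): OLD=28485/256 → NEW=0, ERR=28485/256
(0,3): OLD=994019/4096 → NEW=255, ERR=-50461/4096
(0,4): OLD=14326837/65536 → NEW=255, ERR=-2384843/65536
(1,0): OLD=20617/256 → NEW=0, ERR=20617/256
(1,1): OLD=305215/2048 → NEW=255, ERR=-217025/2048
(1,2): OLD=8416427/65536 → NEW=255, ERR=-8295253/65536
(1,3): OLD=35102287/262144 → NEW=255, ERR=-31744433/262144
(1,4): OLD=678969613/4194304 → NEW=255, ERR=-390577907/4194304
(2,0): OLD=2565669/32768 → NEW=0, ERR=2565669/32768
(2,1): OLD=90639463/1048576 → NEW=0, ERR=90639463/1048576
(2,2): OLD=1961833973/16777216 → NEW=0, ERR=1961833973/16777216
(2,3): OLD=50451190799/268435456 → NEW=255, ERR=-17999850481/268435456
(2,4): OLD=665697589417/4294967296 → NEW=255, ERR=-429519071063/4294967296
(3,0): OLD=1840053333/16777216 → NEW=0, ERR=1840053333/16777216
Target (3,0): original=69, with diffused error = 1840053333/16777216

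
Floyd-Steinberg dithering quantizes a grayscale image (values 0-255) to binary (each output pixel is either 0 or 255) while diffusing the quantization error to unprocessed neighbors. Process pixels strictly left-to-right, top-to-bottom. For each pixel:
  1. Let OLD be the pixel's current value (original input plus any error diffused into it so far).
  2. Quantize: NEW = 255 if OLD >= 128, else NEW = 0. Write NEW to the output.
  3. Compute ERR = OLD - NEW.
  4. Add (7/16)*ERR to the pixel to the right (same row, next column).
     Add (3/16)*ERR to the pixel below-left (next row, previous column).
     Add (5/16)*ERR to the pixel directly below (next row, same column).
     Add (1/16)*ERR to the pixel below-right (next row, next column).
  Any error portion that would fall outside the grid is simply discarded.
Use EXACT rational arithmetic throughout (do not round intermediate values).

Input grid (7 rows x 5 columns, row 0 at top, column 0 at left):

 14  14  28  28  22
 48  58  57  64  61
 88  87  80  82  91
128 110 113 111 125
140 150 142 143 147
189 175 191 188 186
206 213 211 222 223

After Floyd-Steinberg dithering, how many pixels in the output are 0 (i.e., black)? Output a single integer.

Answer: 18

Derivation:
(0,0): OLD=14 → NEW=0, ERR=14
(0,1): OLD=161/8 → NEW=0, ERR=161/8
(0,2): OLD=4711/128 → NEW=0, ERR=4711/128
(0,3): OLD=90321/2048 → NEW=0, ERR=90321/2048
(0,4): OLD=1353143/32768 → NEW=0, ERR=1353143/32768
(1,0): OLD=7187/128 → NEW=0, ERR=7187/128
(1,1): OLD=98949/1024 → NEW=0, ERR=98949/1024
(1,2): OLD=3942121/32768 → NEW=0, ERR=3942121/32768
(1,3): OLD=18410101/131072 → NEW=255, ERR=-15013259/131072
(1,4): OLD=55676863/2097152 → NEW=0, ERR=55676863/2097152
(2,0): OLD=2026119/16384 → NEW=0, ERR=2026119/16384
(2,1): OLD=103476797/524288 → NEW=255, ERR=-30216643/524288
(2,2): OLD=645444599/8388608 → NEW=0, ERR=645444599/8388608
(2,3): OLD=12397028341/134217728 → NEW=0, ERR=12397028341/134217728
(2,4): OLD=284643229299/2147483648 → NEW=255, ERR=-262965100941/2147483648
(3,0): OLD=1307270935/8388608 → NEW=255, ERR=-831824105/8388608
(3,1): OLD=4748778315/67108864 → NEW=0, ERR=4748778315/67108864
(3,2): OLD=390239740969/2147483648 → NEW=255, ERR=-157368589271/2147483648
(3,3): OLD=385056451969/4294967296 → NEW=0, ERR=385056451969/4294967296
(3,4): OLD=9052383653285/68719476736 → NEW=255, ERR=-8471082914395/68719476736
(4,0): OLD=131297226105/1073741824 → NEW=0, ERR=131297226105/1073741824
(4,1): OLD=7066873712377/34359738368 → NEW=255, ERR=-1694859571463/34359738368
(4,2): OLD=65284550774711/549755813888 → NEW=0, ERR=65284550774711/549755813888
(4,3): OLD=1717676938060025/8796093022208 → NEW=255, ERR=-525326782603015/8796093022208
(4,4): OLD=12378225858431823/140737488355328 → NEW=0, ERR=12378225858431823/140737488355328
(5,0): OLD=119826826287243/549755813888 → NEW=255, ERR=-20360906254197/549755813888
(5,1): OLD=762139500739937/4398046511104 → NEW=255, ERR=-359362359591583/4398046511104
(5,2): OLD=25062686905458793/140737488355328 → NEW=255, ERR=-10825372625149847/140737488355328
(5,3): OLD=89845534140539495/562949953421312 → NEW=255, ERR=-53706703981895065/562949953421312
(5,4): OLD=1513335736590602557/9007199254740992 → NEW=255, ERR=-783500073368350403/9007199254740992
(6,0): OLD=12603437971656155/70368744177664 → NEW=255, ERR=-5340591793648165/70368744177664
(6,1): OLD=309678587792706261/2251799813685248 → NEW=255, ERR=-264530364697031979/2251799813685248
(6,2): OLD=4055859832216554359/36028797018963968 → NEW=0, ERR=4055859832216554359/36028797018963968
(6,3): OLD=127005864290210908381/576460752303423488 → NEW=255, ERR=-19991627547162081059/576460752303423488
(6,4): OLD=1611154883033147762251/9223372036854775808 → NEW=255, ERR=-740804986364820068789/9223372036854775808
Output grid:
  Row 0: .....  (5 black, running=5)
  Row 1: ...#.  (4 black, running=9)
  Row 2: .#..#  (3 black, running=12)
  Row 3: #.#.#  (2 black, running=14)
  Row 4: .#.#.  (3 black, running=17)
  Row 5: #####  (0 black, running=17)
  Row 6: ##.##  (1 black, running=18)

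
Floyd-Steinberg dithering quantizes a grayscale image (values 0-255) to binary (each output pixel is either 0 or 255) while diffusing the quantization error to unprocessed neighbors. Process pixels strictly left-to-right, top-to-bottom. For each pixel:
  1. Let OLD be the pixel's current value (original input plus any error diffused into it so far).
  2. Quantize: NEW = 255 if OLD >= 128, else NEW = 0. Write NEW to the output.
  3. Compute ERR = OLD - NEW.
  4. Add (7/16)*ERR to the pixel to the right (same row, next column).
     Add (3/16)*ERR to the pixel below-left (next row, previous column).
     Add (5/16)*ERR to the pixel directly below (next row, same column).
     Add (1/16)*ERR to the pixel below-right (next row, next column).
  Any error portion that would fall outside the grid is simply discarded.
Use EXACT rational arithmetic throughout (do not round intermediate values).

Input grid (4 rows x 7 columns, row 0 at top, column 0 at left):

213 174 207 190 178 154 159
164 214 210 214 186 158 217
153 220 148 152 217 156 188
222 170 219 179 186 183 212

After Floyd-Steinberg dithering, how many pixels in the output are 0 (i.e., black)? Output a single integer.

Answer: 6

Derivation:
(0,0): OLD=213 → NEW=255, ERR=-42
(0,1): OLD=1245/8 → NEW=255, ERR=-795/8
(0,2): OLD=20931/128 → NEW=255, ERR=-11709/128
(0,3): OLD=307157/2048 → NEW=255, ERR=-215083/2048
(0,4): OLD=4327123/32768 → NEW=255, ERR=-4028717/32768
(0,5): OLD=52539333/524288 → NEW=0, ERR=52539333/524288
(0,6): OLD=1701564003/8388608 → NEW=255, ERR=-437531037/8388608
(1,0): OLD=16927/128 → NEW=255, ERR=-15713/128
(1,1): OLD=112089/1024 → NEW=0, ERR=112089/1024
(1,2): OLD=6665037/32768 → NEW=255, ERR=-1690803/32768
(1,3): OLD=17017929/131072 → NEW=255, ERR=-16405431/131072
(1,4): OLD=881188411/8388608 → NEW=0, ERR=881188411/8388608
(1,5): OLD=14616960939/67108864 → NEW=255, ERR=-2495799381/67108864
(1,6): OLD=204755173285/1073741824 → NEW=255, ERR=-69048991835/1073741824
(2,0): OLD=2214499/16384 → NEW=255, ERR=-1963421/16384
(2,1): OLD=96694769/524288 → NEW=255, ERR=-36998671/524288
(2,2): OLD=707783443/8388608 → NEW=0, ERR=707783443/8388608
(2,3): OLD=11158280251/67108864 → NEW=255, ERR=-5954480069/67108864
(2,4): OLD=105340586475/536870912 → NEW=255, ERR=-31561496085/536870912
(2,5): OLD=1944179838137/17179869184 → NEW=0, ERR=1944179838137/17179869184
(2,6): OLD=59123461384095/274877906944 → NEW=255, ERR=-10970404886625/274877906944
(3,0): OLD=1437127603/8388608 → NEW=255, ERR=-701967437/8388608
(3,1): OLD=8030713399/67108864 → NEW=0, ERR=8030713399/67108864
(3,2): OLD=148538260437/536870912 → NEW=255, ERR=11636177877/536870912
(3,3): OLD=332871496611/2147483648 → NEW=255, ERR=-214736833629/2147483648
(3,4): OLD=38360381251507/274877906944 → NEW=255, ERR=-31733485019213/274877906944
(3,5): OLD=344585901396553/2199023255552 → NEW=255, ERR=-216165028769207/2199023255552
(3,6): OLD=5755970505264471/35184372088832 → NEW=255, ERR=-3216044377387689/35184372088832
Output grid:
  Row 0: #####.#  (1 black, running=1)
  Row 1: #.##.##  (2 black, running=3)
  Row 2: ##.##.#  (2 black, running=5)
  Row 3: #.#####  (1 black, running=6)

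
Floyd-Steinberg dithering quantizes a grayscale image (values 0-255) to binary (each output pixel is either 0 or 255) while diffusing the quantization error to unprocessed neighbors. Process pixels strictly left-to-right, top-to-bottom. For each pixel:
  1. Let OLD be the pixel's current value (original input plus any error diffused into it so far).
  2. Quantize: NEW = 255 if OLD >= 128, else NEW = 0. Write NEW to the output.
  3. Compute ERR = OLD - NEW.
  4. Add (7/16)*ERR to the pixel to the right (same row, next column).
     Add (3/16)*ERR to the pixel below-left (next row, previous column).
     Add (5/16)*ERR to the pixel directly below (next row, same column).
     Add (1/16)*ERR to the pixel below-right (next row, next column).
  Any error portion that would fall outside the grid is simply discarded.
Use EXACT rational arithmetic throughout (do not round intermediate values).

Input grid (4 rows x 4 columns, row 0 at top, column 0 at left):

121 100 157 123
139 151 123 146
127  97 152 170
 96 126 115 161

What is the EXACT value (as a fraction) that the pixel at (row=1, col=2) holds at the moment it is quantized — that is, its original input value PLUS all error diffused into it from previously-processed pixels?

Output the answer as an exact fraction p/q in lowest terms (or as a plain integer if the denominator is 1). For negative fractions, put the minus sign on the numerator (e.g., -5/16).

Answer: 11940695/65536

Derivation:
(0,0): OLD=121 → NEW=0, ERR=121
(0,1): OLD=2447/16 → NEW=255, ERR=-1633/16
(0,2): OLD=28761/256 → NEW=0, ERR=28761/256
(0,3): OLD=705135/4096 → NEW=255, ERR=-339345/4096
(1,0): OLD=40365/256 → NEW=255, ERR=-24915/256
(1,1): OLD=215355/2048 → NEW=0, ERR=215355/2048
(1,2): OLD=11940695/65536 → NEW=255, ERR=-4770985/65536
Target (1,2): original=123, with diffused error = 11940695/65536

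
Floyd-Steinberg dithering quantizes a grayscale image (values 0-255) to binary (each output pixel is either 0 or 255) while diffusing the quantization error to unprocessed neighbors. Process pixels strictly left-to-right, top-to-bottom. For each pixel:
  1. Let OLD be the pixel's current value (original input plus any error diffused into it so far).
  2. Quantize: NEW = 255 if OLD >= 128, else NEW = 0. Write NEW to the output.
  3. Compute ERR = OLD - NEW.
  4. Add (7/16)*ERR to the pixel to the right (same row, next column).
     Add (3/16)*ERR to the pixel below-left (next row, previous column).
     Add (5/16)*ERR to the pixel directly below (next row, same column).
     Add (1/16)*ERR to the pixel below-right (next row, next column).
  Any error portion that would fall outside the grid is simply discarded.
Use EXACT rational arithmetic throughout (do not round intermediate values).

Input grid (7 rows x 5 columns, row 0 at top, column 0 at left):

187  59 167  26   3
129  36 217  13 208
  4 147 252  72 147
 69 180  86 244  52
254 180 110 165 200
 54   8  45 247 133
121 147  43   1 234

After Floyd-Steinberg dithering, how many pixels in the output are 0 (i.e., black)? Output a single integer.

Answer: 19

Derivation:
(0,0): OLD=187 → NEW=255, ERR=-68
(0,1): OLD=117/4 → NEW=0, ERR=117/4
(0,2): OLD=11507/64 → NEW=255, ERR=-4813/64
(0,3): OLD=-7067/1024 → NEW=0, ERR=-7067/1024
(0,4): OLD=-317/16384 → NEW=0, ERR=-317/16384
(1,0): OLD=7247/64 → NEW=0, ERR=7247/64
(1,1): OLD=39081/512 → NEW=0, ERR=39081/512
(1,2): OLD=3726173/16384 → NEW=255, ERR=-451747/16384
(1,3): OLD=-388199/65536 → NEW=0, ERR=-388199/65536
(1,4): OLD=214927787/1048576 → NEW=255, ERR=-52459093/1048576
(2,0): OLD=439891/8192 → NEW=0, ERR=439891/8192
(2,1): OLD=51446593/262144 → NEW=255, ERR=-15400127/262144
(2,2): OLD=928375043/4194304 → NEW=255, ERR=-141172477/4194304
(2,3): OLD=2974250841/67108864 → NEW=0, ERR=2974250841/67108864
(2,4): OLD=161475378479/1073741824 → NEW=255, ERR=-112328786641/1073741824
(3,0): OLD=313589155/4194304 → NEW=0, ERR=313589155/4194304
(3,1): OLD=6422208103/33554432 → NEW=255, ERR=-2134172057/33554432
(3,2): OLD=56149909917/1073741824 → NEW=0, ERR=56149909917/1073741824
(3,3): OLD=556218875445/2147483648 → NEW=255, ERR=8610545205/2147483648
(3,4): OLD=818868372073/34359738368 → NEW=0, ERR=818868372073/34359738368
(4,0): OLD=142506261677/536870912 → NEW=255, ERR=5604179117/536870912
(4,1): OLD=3078095985069/17179869184 → NEW=255, ERR=-1302770656851/17179869184
(4,2): OLD=24723124950979/274877906944 → NEW=0, ERR=24723124950979/274877906944
(4,3): OLD=938277515788717/4398046511104 → NEW=255, ERR=-183224344542803/4398046511104
(4,4): OLD=13332888578439739/70368744177664 → NEW=255, ERR=-4611141186864581/70368744177664
(5,0): OLD=11831763663143/274877906944 → NEW=0, ERR=11831763663143/274877906944
(5,1): OLD=45411889871797/2199023255552 → NEW=0, ERR=45411889871797/2199023255552
(5,2): OLD=4897027620496093/70368744177664 → NEW=0, ERR=4897027620496093/70368744177664
(5,3): OLD=72553554799258355/281474976710656 → NEW=255, ERR=777435738041075/281474976710656
(5,4): OLD=500471618818532481/4503599627370496 → NEW=0, ERR=500471618818532481/4503599627370496
(6,0): OLD=4866815238889783/35184372088832 → NEW=255, ERR=-4105199643762377/35184372088832
(6,1): OLD=133020408031932857/1125899906842624 → NEW=0, ERR=133020408031932857/1125899906842624
(6,2): OLD=2130104318241795715/18014398509481984 → NEW=0, ERR=2130104318241795715/18014398509481984
(6,3): OLD=22707038536686815329/288230376151711744 → NEW=0, ERR=22707038536686815329/288230376151711744
(6,4): OLD=1399030810286500931559/4611686018427387904 → NEW=255, ERR=223050875587517016039/4611686018427387904
Output grid:
  Row 0: #.#..  (3 black, running=3)
  Row 1: ..#.#  (3 black, running=6)
  Row 2: .##.#  (2 black, running=8)
  Row 3: .#.#.  (3 black, running=11)
  Row 4: ##.##  (1 black, running=12)
  Row 5: ...#.  (4 black, running=16)
  Row 6: #...#  (3 black, running=19)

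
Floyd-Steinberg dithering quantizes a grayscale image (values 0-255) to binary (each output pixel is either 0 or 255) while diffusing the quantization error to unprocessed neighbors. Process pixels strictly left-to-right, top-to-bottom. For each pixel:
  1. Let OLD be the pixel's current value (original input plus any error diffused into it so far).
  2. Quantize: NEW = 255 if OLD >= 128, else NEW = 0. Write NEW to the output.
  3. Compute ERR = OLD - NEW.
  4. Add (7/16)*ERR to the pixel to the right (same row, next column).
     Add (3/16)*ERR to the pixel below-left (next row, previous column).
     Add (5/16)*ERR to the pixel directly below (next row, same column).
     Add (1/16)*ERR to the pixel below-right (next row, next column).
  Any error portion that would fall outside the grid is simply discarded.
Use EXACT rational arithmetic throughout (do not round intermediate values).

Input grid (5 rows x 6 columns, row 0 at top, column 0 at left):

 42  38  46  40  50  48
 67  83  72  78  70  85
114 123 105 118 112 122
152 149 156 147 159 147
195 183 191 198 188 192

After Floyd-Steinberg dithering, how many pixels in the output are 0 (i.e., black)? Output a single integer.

(0,0): OLD=42 → NEW=0, ERR=42
(0,1): OLD=451/8 → NEW=0, ERR=451/8
(0,2): OLD=9045/128 → NEW=0, ERR=9045/128
(0,3): OLD=145235/2048 → NEW=0, ERR=145235/2048
(0,4): OLD=2655045/32768 → NEW=0, ERR=2655045/32768
(0,5): OLD=43751139/524288 → NEW=0, ERR=43751139/524288
(1,0): OLD=11609/128 → NEW=0, ERR=11609/128
(1,1): OLD=159919/1024 → NEW=255, ERR=-101201/1024
(1,2): OLD=2217243/32768 → NEW=0, ERR=2217243/32768
(1,3): OLD=19578655/131072 → NEW=255, ERR=-13844705/131072
(1,4): OLD=580387997/8388608 → NEW=0, ERR=580387997/8388608
(1,5): OLD=19651005499/134217728 → NEW=255, ERR=-14574515141/134217728
(2,0): OLD=2028533/16384 → NEW=0, ERR=2028533/16384
(2,1): OLD=86318359/524288 → NEW=255, ERR=-47375081/524288
(2,2): OLD=508606341/8388608 → NEW=0, ERR=508606341/8388608
(2,3): OLD=8638204445/67108864 → NEW=255, ERR=-8474555875/67108864
(2,4): OLD=110404902743/2147483648 → NEW=0, ERR=110404902743/2147483648
(2,5): OLD=3947340516049/34359738368 → NEW=0, ERR=3947340516049/34359738368
(3,0): OLD=1457508453/8388608 → NEW=255, ERR=-681586587/8388608
(3,1): OLD=7000878401/67108864 → NEW=0, ERR=7000878401/67108864
(3,2): OLD=102683224499/536870912 → NEW=255, ERR=-34218858061/536870912
(3,3): OLD=3198242505913/34359738368 → NEW=0, ERR=3198242505913/34359738368
(3,4): OLD=63067156554585/274877906944 → NEW=255, ERR=-7026709716135/274877906944
(3,5): OLD=769351317312407/4398046511104 → NEW=255, ERR=-352150543019113/4398046511104
(4,0): OLD=203118827403/1073741824 → NEW=255, ERR=-70685337717/1073741824
(4,1): OLD=2916632737231/17179869184 → NEW=255, ERR=-1464233904689/17179869184
(4,2): OLD=86733228466493/549755813888 → NEW=255, ERR=-53454504074947/549755813888
(4,3): OLD=1546103921394321/8796093022208 → NEW=255, ERR=-696899799268719/8796093022208
(4,4): OLD=19161922484738081/140737488355328 → NEW=255, ERR=-16726137045870559/140737488355328
(4,5): OLD=255320842648754503/2251799813685248 → NEW=0, ERR=255320842648754503/2251799813685248
Output grid:
  Row 0: ......  (6 black, running=6)
  Row 1: .#.#.#  (3 black, running=9)
  Row 2: .#.#..  (4 black, running=13)
  Row 3: #.#.##  (2 black, running=15)
  Row 4: #####.  (1 black, running=16)

Answer: 16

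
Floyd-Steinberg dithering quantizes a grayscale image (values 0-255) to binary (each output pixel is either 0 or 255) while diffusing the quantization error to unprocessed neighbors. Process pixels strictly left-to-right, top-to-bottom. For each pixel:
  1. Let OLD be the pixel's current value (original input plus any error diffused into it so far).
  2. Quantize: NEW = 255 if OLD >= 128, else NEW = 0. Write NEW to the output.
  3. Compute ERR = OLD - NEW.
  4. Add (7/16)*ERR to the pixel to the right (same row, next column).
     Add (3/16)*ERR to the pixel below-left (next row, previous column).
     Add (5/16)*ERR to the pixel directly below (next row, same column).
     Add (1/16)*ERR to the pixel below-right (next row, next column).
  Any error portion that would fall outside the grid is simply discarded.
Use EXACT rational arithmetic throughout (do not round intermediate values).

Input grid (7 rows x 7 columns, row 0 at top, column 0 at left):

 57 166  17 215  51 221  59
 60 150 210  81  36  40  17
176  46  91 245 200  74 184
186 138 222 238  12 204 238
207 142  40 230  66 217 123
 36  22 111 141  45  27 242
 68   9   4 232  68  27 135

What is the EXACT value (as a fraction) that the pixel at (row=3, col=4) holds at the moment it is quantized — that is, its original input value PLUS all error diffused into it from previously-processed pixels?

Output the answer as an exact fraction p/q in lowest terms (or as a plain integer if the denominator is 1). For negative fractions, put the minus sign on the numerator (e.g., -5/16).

Answer: 15017196824649/549755813888

Derivation:
(0,0): OLD=57 → NEW=0, ERR=57
(0,1): OLD=3055/16 → NEW=255, ERR=-1025/16
(0,2): OLD=-2823/256 → NEW=0, ERR=-2823/256
(0,3): OLD=860879/4096 → NEW=255, ERR=-183601/4096
(0,4): OLD=2057129/65536 → NEW=0, ERR=2057129/65536
(0,5): OLD=246135199/1048576 → NEW=255, ERR=-21251681/1048576
(0,6): OLD=841093977/16777216 → NEW=0, ERR=841093977/16777216
(1,0): OLD=16845/256 → NEW=0, ERR=16845/256
(1,1): OLD=328219/2048 → NEW=255, ERR=-194021/2048
(1,2): OLD=10007223/65536 → NEW=255, ERR=-6704457/65536
(1,3): OLD=7191019/262144 → NEW=0, ERR=7191019/262144
(1,4): OLD=859141729/16777216 → NEW=0, ERR=859141729/16777216
(1,5): OLD=9050591409/134217728 → NEW=0, ERR=9050591409/134217728
(1,6): OLD=130784905791/2147483648 → NEW=0, ERR=130784905791/2147483648
(2,0): OLD=5858905/32768 → NEW=255, ERR=-2496935/32768
(2,1): OLD=-33567005/1048576 → NEW=0, ERR=-33567005/1048576
(2,2): OLD=742354537/16777216 → NEW=0, ERR=742354537/16777216
(2,3): OLD=37062689377/134217728 → NEW=255, ERR=2837168737/134217728
(2,4): OLD=257278077937/1073741824 → NEW=255, ERR=-16526087183/1073741824
(2,5): OLD=3537627590075/34359738368 → NEW=0, ERR=3537627590075/34359738368
(2,6): OLD=138698206749901/549755813888 → NEW=255, ERR=-1489525791539/549755813888
(3,0): OLD=2620351561/16777216 → NEW=255, ERR=-1657838519/16777216
(3,1): OLD=11851247893/134217728 → NEW=0, ERR=11851247893/134217728
(3,2): OLD=296804608079/1073741824 → NEW=255, ERR=23000442959/1073741824
(3,3): OLD=1090307786201/4294967296 → NEW=255, ERR=-4908874279/4294967296
(3,4): OLD=15017196824649/549755813888 → NEW=0, ERR=15017196824649/549755813888
Target (3,4): original=12, with diffused error = 15017196824649/549755813888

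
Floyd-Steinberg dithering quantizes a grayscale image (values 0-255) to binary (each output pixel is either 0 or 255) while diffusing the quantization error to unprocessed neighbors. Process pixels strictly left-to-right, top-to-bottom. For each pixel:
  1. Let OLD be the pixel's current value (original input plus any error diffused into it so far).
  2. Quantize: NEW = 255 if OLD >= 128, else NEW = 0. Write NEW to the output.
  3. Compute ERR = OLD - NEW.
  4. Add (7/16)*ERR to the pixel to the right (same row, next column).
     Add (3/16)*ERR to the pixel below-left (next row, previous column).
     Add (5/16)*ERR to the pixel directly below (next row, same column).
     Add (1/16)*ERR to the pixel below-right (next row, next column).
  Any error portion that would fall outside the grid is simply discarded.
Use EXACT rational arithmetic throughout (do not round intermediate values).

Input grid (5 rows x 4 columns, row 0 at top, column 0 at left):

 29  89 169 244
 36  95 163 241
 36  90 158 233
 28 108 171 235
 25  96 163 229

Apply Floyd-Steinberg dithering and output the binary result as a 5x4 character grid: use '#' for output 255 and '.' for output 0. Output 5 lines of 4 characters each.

(0,0): OLD=29 → NEW=0, ERR=29
(0,1): OLD=1627/16 → NEW=0, ERR=1627/16
(0,2): OLD=54653/256 → NEW=255, ERR=-10627/256
(0,3): OLD=925035/4096 → NEW=255, ERR=-119445/4096
(1,0): OLD=16417/256 → NEW=0, ERR=16417/256
(1,1): OLD=304871/2048 → NEW=255, ERR=-217369/2048
(1,2): OLD=6847219/65536 → NEW=0, ERR=6847219/65536
(1,3): OLD=288361237/1048576 → NEW=255, ERR=20974357/1048576
(2,0): OLD=1184221/32768 → NEW=0, ERR=1184221/32768
(2,1): OLD=100916303/1048576 → NEW=0, ERR=100916303/1048576
(2,2): OLD=482077739/2097152 → NEW=255, ERR=-52696021/2097152
(2,3): OLD=7878165087/33554432 → NEW=255, ERR=-678215073/33554432
(3,0): OLD=961986317/16777216 → NEW=0, ERR=961986317/16777216
(3,1): OLD=43139854355/268435456 → NEW=255, ERR=-25311186925/268435456
(3,2): OLD=533093057517/4294967296 → NEW=0, ERR=533093057517/4294967296
(3,3): OLD=19338749337851/68719476736 → NEW=255, ERR=1815282770171/68719476736
(4,0): OLD=108399526985/4294967296 → NEW=0, ERR=108399526985/4294967296
(4,1): OLD=3588259585627/34359738368 → NEW=0, ERR=3588259585627/34359738368
(4,2): OLD=271069658585339/1099511627776 → NEW=255, ERR=-9305806497541/1099511627776
(4,3): OLD=4245164403026509/17592186044416 → NEW=255, ERR=-240843038299571/17592186044416
Row 0: ..##
Row 1: .#.#
Row 2: ..##
Row 3: .#.#
Row 4: ..##

Answer: ..##
.#.#
..##
.#.#
..##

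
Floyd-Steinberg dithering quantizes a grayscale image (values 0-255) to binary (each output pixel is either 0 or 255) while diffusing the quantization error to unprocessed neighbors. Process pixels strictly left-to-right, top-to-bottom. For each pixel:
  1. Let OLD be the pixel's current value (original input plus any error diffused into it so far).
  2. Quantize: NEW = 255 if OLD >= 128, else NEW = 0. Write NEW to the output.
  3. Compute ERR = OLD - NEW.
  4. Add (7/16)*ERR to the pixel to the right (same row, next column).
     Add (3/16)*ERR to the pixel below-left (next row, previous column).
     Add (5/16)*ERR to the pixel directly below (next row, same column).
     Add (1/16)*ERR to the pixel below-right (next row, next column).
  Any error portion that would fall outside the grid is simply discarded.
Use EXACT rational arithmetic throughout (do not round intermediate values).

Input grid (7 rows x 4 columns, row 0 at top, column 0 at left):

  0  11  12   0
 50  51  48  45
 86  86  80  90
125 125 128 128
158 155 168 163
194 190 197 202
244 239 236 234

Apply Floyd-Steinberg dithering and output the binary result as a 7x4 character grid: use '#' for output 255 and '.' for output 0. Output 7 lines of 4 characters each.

Answer: ....
....
.#.#
#.#.
#.##
###.
####

Derivation:
(0,0): OLD=0 → NEW=0, ERR=0
(0,1): OLD=11 → NEW=0, ERR=11
(0,2): OLD=269/16 → NEW=0, ERR=269/16
(0,3): OLD=1883/256 → NEW=0, ERR=1883/256
(1,0): OLD=833/16 → NEW=0, ERR=833/16
(1,1): OLD=10287/128 → NEW=0, ERR=10287/128
(1,2): OLD=370611/4096 → NEW=0, ERR=370611/4096
(1,3): OLD=5762901/65536 → NEW=0, ERR=5762901/65536
(2,0): OLD=240309/2048 → NEW=0, ERR=240309/2048
(2,1): OLD=11971423/65536 → NEW=255, ERR=-4740257/65536
(2,2): OLD=12863601/131072 → NEW=0, ERR=12863601/131072
(2,3): OLD=348277449/2097152 → NEW=255, ERR=-186496311/2097152
(3,0): OLD=155300669/1048576 → NEW=255, ERR=-112086211/1048576
(3,1): OLD=1365092595/16777216 → NEW=0, ERR=1365092595/16777216
(3,2): OLD=46458673917/268435456 → NEW=255, ERR=-21992367363/268435456
(3,3): OLD=302796258155/4294967296 → NEW=0, ERR=302796258155/4294967296
(4,0): OLD=37541182953/268435456 → NEW=255, ERR=-30909858327/268435456
(4,1): OLD=231943579043/2147483648 → NEW=0, ERR=231943579043/2147483648
(4,2): OLD=14290545287995/68719476736 → NEW=255, ERR=-3232921279685/68719476736
(4,3): OLD=175183600977165/1099511627776 → NEW=255, ERR=-105191864105715/1099511627776
(5,0): OLD=6125225647441/34359738368 → NEW=255, ERR=-2636507636399/34359738368
(5,1): OLD=191495387443967/1099511627776 → NEW=255, ERR=-88880077638913/1099511627776
(5,2): OLD=149252870315977/1099511627776 → NEW=255, ERR=-131122594766903/1099511627776
(5,3): OLD=128629834787511/1099511627776 → NEW=0, ERR=128629834787511/1099511627776
(6,0): OLD=3604011940096925/17592186044416 → NEW=255, ERR=-881995501229155/17592186044416
(6,1): OLD=46344368255482027/281474976710656 → NEW=255, ERR=-25431750805735253/281474976710656
(6,2): OLD=793024748358901165/4503599627370496 → NEW=255, ERR=-355393156620575315/4503599627370496
(6,3): OLD=16470985776814100411/72057594037927936 → NEW=255, ERR=-1903700702857523269/72057594037927936
Row 0: ....
Row 1: ....
Row 2: .#.#
Row 3: #.#.
Row 4: #.##
Row 5: ###.
Row 6: ####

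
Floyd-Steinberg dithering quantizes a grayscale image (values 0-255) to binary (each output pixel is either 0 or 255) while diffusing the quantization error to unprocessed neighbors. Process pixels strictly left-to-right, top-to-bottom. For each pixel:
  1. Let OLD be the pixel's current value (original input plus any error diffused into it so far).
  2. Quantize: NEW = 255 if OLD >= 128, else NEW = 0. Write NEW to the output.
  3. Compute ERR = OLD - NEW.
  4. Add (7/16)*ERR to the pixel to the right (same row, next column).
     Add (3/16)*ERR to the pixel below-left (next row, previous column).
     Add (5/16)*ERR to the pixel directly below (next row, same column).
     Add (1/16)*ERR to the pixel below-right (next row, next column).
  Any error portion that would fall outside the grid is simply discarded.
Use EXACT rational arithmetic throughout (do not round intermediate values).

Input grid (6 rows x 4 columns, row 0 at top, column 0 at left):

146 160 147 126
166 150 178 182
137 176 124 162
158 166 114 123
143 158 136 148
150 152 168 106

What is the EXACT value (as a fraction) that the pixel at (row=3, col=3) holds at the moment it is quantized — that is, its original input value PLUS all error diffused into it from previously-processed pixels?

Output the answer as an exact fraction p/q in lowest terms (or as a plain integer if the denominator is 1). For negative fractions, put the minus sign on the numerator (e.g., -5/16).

Answer: 9528859636325/68719476736

Derivation:
(0,0): OLD=146 → NEW=255, ERR=-109
(0,1): OLD=1797/16 → NEW=0, ERR=1797/16
(0,2): OLD=50211/256 → NEW=255, ERR=-15069/256
(0,3): OLD=410613/4096 → NEW=0, ERR=410613/4096
(1,0): OLD=39167/256 → NEW=255, ERR=-26113/256
(1,1): OLD=251129/2048 → NEW=0, ERR=251129/2048
(1,2): OLD=15667565/65536 → NEW=255, ERR=-1044115/65536
(1,3): OLD=212523403/1048576 → NEW=255, ERR=-54863477/1048576
(2,0): OLD=4198083/32768 → NEW=255, ERR=-4157757/32768
(2,1): OLD=156704145/1048576 → NEW=255, ERR=-110682735/1048576
(2,2): OLD=148256757/2097152 → NEW=0, ERR=148256757/2097152
(2,3): OLD=5891568833/33554432 → NEW=255, ERR=-2664811327/33554432
(3,0): OLD=1653510803/16777216 → NEW=0, ERR=1653510803/16777216
(3,1): OLD=48709633101/268435456 → NEW=255, ERR=-19741408179/268435456
(3,2): OLD=354030486963/4294967296 → NEW=0, ERR=354030486963/4294967296
(3,3): OLD=9528859636325/68719476736 → NEW=255, ERR=-7994606931355/68719476736
Target (3,3): original=123, with diffused error = 9528859636325/68719476736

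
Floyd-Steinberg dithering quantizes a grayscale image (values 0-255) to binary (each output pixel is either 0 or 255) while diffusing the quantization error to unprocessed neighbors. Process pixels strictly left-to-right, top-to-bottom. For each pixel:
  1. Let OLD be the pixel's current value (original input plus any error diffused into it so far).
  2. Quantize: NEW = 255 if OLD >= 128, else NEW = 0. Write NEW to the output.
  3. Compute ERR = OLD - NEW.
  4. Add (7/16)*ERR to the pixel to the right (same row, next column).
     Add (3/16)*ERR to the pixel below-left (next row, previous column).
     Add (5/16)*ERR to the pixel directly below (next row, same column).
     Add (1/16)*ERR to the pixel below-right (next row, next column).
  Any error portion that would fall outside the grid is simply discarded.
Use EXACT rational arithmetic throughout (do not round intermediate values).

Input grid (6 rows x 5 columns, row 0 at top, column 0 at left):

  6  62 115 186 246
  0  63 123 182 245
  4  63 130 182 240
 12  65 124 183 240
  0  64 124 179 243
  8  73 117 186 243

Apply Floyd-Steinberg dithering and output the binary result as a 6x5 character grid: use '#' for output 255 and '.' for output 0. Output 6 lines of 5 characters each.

(0,0): OLD=6 → NEW=0, ERR=6
(0,1): OLD=517/8 → NEW=0, ERR=517/8
(0,2): OLD=18339/128 → NEW=255, ERR=-14301/128
(0,3): OLD=280821/2048 → NEW=255, ERR=-241419/2048
(0,4): OLD=6370995/32768 → NEW=255, ERR=-1984845/32768
(1,0): OLD=1791/128 → NEW=0, ERR=1791/128
(1,1): OLD=70393/1024 → NEW=0, ERR=70393/1024
(1,2): OLD=3279981/32768 → NEW=0, ERR=3279981/32768
(1,3): OLD=22362793/131072 → NEW=255, ERR=-11060567/131072
(1,4): OLD=381230555/2097152 → NEW=255, ERR=-153543205/2097152
(2,0): OLD=348355/16384 → NEW=0, ERR=348355/16384
(2,1): OLD=59468433/524288 → NEW=0, ERR=59468433/524288
(2,2): OLD=1672510963/8388608 → NEW=255, ERR=-466584077/8388608
(2,3): OLD=16619313193/134217728 → NEW=0, ERR=16619313193/134217728
(2,4): OLD=571271421663/2147483648 → NEW=255, ERR=23663091423/2147483648
(3,0): OLD=334805395/8388608 → NEW=0, ERR=334805395/8388608
(3,1): OLD=7301935127/67108864 → NEW=0, ERR=7301935127/67108864
(3,2): OLD=396270196397/2147483648 → NEW=255, ERR=-151338133843/2147483648
(3,3): OLD=813694248805/4294967296 → NEW=255, ERR=-281522411675/4294967296
(3,4): OLD=15290466471321/68719476736 → NEW=255, ERR=-2233000096359/68719476736
(4,0): OLD=35298021181/1073741824 → NEW=0, ERR=35298021181/1073741824
(4,1): OLD=3493200951997/34359738368 → NEW=0, ERR=3493200951997/34359738368
(4,2): OLD=77497129783475/549755813888 → NEW=255, ERR=-62690602757965/549755813888
(4,3): OLD=863157523621053/8796093022208 → NEW=0, ERR=863157523621053/8796093022208
(4,4): OLD=38235634374911915/140737488355328 → NEW=255, ERR=2347574844303275/140737488355328
(5,0): OLD=20525332756055/549755813888 → NEW=0, ERR=20525332756055/549755813888
(5,1): OLD=447624487322053/4398046511104 → NEW=0, ERR=447624487322053/4398046511104
(5,2): OLD=21201512754019309/140737488355328 → NEW=255, ERR=-14686546776589331/140737488355328
(5,3): OLD=94018867506471459/562949953421312 → NEW=255, ERR=-49533370615963101/562949953421312
(5,4): OLD=1944209402988132241/9007199254740992 → NEW=255, ERR=-352626406970820719/9007199254740992
Row 0: ..###
Row 1: ...##
Row 2: ..#.#
Row 3: ..###
Row 4: ..#.#
Row 5: ..###

Answer: ..###
...##
..#.#
..###
..#.#
..###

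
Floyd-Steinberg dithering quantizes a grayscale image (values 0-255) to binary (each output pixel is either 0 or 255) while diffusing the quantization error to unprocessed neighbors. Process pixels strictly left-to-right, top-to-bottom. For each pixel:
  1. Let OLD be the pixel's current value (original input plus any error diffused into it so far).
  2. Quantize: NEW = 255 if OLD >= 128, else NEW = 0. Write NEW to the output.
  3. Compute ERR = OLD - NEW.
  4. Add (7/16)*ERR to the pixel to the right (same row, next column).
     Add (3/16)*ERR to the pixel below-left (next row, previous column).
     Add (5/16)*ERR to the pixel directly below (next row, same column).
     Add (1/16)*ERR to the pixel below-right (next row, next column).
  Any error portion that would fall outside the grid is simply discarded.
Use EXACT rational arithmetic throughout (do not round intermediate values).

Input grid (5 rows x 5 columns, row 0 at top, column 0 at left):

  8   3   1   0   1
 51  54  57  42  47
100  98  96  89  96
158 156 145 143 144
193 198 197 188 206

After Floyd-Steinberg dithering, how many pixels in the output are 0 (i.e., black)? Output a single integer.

(0,0): OLD=8 → NEW=0, ERR=8
(0,1): OLD=13/2 → NEW=0, ERR=13/2
(0,2): OLD=123/32 → NEW=0, ERR=123/32
(0,3): OLD=861/512 → NEW=0, ERR=861/512
(0,4): OLD=14219/8192 → NEW=0, ERR=14219/8192
(1,0): OLD=1751/32 → NEW=0, ERR=1751/32
(1,1): OLD=20785/256 → NEW=0, ERR=20785/256
(1,2): OLD=773685/8192 → NEW=0, ERR=773685/8192
(1,3): OLD=2765961/32768 → NEW=0, ERR=2765961/32768
(1,4): OLD=44342747/524288 → NEW=0, ERR=44342747/524288
(2,0): OLD=541995/4096 → NEW=255, ERR=-502485/4096
(2,1): OLD=11905177/131072 → NEW=0, ERR=11905177/131072
(2,2): OLD=390391083/2097152 → NEW=255, ERR=-144382677/2097152
(2,3): OLD=3590949553/33554432 → NEW=0, ERR=3590949553/33554432
(2,4): OLD=93698277527/536870912 → NEW=255, ERR=-43203805033/536870912
(3,0): OLD=286667947/2097152 → NEW=255, ERR=-248105813/2097152
(3,1): OLD=1879872255/16777216 → NEW=0, ERR=1879872255/16777216
(3,2): OLD=106434453621/536870912 → NEW=255, ERR=-30467628939/536870912
(3,3): OLD=141973728489/1073741824 → NEW=255, ERR=-131830436631/1073741824
(3,4): OLD=1233960441445/17179869184 → NEW=0, ERR=1233960441445/17179869184
(4,0): OLD=47523427253/268435456 → NEW=255, ERR=-20927614027/268435456
(4,1): OLD=1553682038693/8589934592 → NEW=255, ERR=-636751282267/8589934592
(4,2): OLD=17979368658411/137438953472 → NEW=255, ERR=-17067564476949/137438953472
(4,3): OLD=231387278847589/2199023255552 → NEW=0, ERR=231387278847589/2199023255552
(4,4): OLD=9387437550537027/35184372088832 → NEW=255, ERR=415422667884867/35184372088832
Output grid:
  Row 0: .....  (5 black, running=5)
  Row 1: .....  (5 black, running=10)
  Row 2: #.#.#  (2 black, running=12)
  Row 3: #.##.  (2 black, running=14)
  Row 4: ###.#  (1 black, running=15)

Answer: 15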